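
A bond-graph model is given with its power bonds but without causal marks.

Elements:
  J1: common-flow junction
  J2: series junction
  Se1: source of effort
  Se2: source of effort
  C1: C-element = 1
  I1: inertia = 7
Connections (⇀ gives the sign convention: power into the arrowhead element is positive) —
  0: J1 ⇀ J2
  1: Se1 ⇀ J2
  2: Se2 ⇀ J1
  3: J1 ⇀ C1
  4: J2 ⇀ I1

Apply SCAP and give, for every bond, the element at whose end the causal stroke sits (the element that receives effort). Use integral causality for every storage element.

bond 1 |J2  (source Se1 imposes e)
bond 2 |J1  (source Se2 imposes e)
bond 3 |J1  (C1 integral (e out))
bond 0 |J2  (J1: last free bond brings flow in)
bond 4 |I1  (J2: last free bond brings flow in)

bond 0 →J2
bond 1 →J2
bond 2 →J1
bond 3 →J1
bond 4 →I1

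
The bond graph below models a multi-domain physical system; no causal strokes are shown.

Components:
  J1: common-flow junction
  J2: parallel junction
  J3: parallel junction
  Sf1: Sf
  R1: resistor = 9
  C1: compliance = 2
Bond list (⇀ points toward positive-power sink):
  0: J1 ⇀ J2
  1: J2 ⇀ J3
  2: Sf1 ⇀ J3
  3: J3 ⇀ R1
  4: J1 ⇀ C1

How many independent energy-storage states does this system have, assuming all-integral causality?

1  (C1 all integral)

β2 →Sf1  (source Sf1 imposes f)
β4 →J1  (C1 integral (e out))
β0 →J2  (J1 needs exactly one f-in)
β1 →J3  (0-jn J2 has e-setter on 0)
β3 →R1  (common-e at J3 fixed by 1)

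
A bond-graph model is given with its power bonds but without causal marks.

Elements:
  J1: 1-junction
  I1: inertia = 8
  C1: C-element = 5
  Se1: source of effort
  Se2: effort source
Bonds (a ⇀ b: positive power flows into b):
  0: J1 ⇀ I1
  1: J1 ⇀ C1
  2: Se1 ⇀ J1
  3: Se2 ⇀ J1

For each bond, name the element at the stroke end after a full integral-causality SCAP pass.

bond 0 stroke→I1
bond 1 stroke→J1
bond 2 stroke→J1
bond 3 stroke→J1

#2 stroke at J1  (Se1 (Se) sets effort on bond)
#3 stroke at J1  (Se2: effort source, stroke at far end)
#0 stroke at I1  (I1 outputs flow p/I1)
#1 stroke at J1  (J1: bond 0 brought flow, rest push out)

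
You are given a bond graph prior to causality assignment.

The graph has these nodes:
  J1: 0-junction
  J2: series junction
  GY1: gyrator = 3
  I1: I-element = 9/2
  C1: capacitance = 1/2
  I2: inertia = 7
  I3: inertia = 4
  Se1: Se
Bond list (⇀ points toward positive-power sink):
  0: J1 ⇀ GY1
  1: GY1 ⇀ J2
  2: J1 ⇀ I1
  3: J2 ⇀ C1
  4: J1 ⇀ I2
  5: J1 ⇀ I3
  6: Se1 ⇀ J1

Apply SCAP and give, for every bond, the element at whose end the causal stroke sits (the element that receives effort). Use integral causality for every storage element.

#6 stroke→J1  (source Se1 imposes e)
#0 stroke→GY1  (0-jn J1 has e-setter on 6)
#2 stroke→I1  (J1: bond 6 brought effort, rest push out)
#4 stroke→I2  (J1: bond 6 brought effort, rest push out)
#5 stroke→I3  (J1: bond 6 brought effort, rest push out)
#1 stroke→GY1  (GY1: gyrator matches bond 0)
#3 stroke→J2  (1-jn J2 has f-setter on 1)

#0 stroke at GY1
#1 stroke at GY1
#2 stroke at I1
#3 stroke at J2
#4 stroke at I2
#5 stroke at I3
#6 stroke at J1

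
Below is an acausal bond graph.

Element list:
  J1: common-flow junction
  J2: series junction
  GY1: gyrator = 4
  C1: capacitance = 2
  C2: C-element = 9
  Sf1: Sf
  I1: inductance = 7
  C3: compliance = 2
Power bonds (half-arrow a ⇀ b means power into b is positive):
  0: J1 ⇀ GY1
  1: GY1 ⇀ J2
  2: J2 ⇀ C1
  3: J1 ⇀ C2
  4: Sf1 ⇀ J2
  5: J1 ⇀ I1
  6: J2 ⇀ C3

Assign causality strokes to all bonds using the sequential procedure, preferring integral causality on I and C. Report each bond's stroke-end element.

bond 4 stroke→Sf1  (Sf1 (Sf) sets flow on bond)
bond 1 stroke→J2  (J2: bond 4 brought flow, rest push out)
bond 2 stroke→J2  (J2: bond 4 brought flow, rest push out)
bond 6 stroke→J2  (J2: bond 4 brought flow, rest push out)
bond 0 stroke→J1  (GY1 both-in/both-out from 1)
bond 3 stroke→J1  (C2: C, integral causality)
bond 5 stroke→I1  (J1: last free bond brings flow in)

b0 |J1
b1 |J2
b2 |J2
b3 |J1
b4 |Sf1
b5 |I1
b6 |J2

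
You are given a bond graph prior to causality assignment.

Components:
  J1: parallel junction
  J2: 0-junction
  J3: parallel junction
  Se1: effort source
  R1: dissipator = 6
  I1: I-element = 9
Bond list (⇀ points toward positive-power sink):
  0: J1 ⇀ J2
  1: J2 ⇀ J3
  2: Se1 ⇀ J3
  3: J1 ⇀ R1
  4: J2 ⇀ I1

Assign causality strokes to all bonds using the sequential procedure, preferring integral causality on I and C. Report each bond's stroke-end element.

β0 stroke→J1
β1 stroke→J2
β2 stroke→J3
β3 stroke→R1
β4 stroke→I1

bond 2 →J3  (Se1 fixes effort; stroke away)
bond 1 →J2  (0-jn J3 has e-setter on 2)
bond 0 →J1  (common-e at J2 fixed by 1)
bond 4 →I1  (0-jn J2 has e-setter on 1)
bond 3 →R1  (J1 effort already set via bond 0)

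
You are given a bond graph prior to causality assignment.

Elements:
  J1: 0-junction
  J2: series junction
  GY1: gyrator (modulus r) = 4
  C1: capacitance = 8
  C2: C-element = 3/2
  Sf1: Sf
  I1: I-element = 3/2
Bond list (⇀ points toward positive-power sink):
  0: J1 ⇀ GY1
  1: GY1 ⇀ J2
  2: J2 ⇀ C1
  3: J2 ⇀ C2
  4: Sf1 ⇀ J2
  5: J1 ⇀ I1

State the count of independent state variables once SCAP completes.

3  (C1, C2, I1 all integral)

β4 →Sf1  (Sf1 fixes flow; stroke at Sf1)
β1 →J2  (common-f at J2 fixed by 4)
β2 →J2  (J2: bond 4 brought flow, rest push out)
β3 →J2  (J2 flow already set via bond 4)
β0 →J1  (through GY1, causality inverts; strokes same side of GY1)
β5 →I1  (common-e at J1 fixed by 0)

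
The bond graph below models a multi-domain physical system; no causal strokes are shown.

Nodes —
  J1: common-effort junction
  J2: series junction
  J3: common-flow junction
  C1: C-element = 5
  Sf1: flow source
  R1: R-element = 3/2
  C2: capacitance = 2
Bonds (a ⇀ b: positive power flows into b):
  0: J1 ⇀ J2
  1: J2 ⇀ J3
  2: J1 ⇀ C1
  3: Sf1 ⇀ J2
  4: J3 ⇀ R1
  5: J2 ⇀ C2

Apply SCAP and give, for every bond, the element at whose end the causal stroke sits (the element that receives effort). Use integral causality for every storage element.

#0 |J2
#1 |J2
#2 |J1
#3 |Sf1
#4 |J3
#5 |J2

bond 3 stroke at Sf1  (Sf1 (Sf) sets flow on bond)
bond 0 stroke at J2  (common-f at J2 fixed by 3)
bond 1 stroke at J2  (1-jn J2 has f-setter on 3)
bond 5 stroke at J2  (common-f at J2 fixed by 3)
bond 4 stroke at J3  (common-f at J3 fixed by 1)
bond 2 stroke at J1  (only one effort-in slot at J1)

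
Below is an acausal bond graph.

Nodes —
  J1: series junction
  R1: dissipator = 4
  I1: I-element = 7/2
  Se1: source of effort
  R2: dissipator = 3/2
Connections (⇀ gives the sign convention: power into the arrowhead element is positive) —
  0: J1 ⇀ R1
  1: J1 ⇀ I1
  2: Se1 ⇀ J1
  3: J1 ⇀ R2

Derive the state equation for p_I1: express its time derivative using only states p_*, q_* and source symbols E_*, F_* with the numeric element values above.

dp_I1/dt = E_Se1 - 11*p_I1/7

β2 |J1  (source Se1 imposes e)
β1 |I1  (I1: I, integral causality)
β0 |J1  (J1: bond 1 brought flow, rest push out)
β3 |J1  (common-f at J1 fixed by 1)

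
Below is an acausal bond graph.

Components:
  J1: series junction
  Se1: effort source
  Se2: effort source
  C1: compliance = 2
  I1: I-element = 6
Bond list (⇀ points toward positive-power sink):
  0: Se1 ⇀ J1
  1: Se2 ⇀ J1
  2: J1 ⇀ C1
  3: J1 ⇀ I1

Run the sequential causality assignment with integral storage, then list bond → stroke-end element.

b0 →J1
b1 →J1
b2 →J1
b3 →I1

β0 stroke at J1  (Se1 (Se) sets effort on bond)
β1 stroke at J1  (source Se2 imposes e)
β2 stroke at J1  (C1 outputs effort q/C1)
β3 stroke at I1  (J1 needs exactly one f-in)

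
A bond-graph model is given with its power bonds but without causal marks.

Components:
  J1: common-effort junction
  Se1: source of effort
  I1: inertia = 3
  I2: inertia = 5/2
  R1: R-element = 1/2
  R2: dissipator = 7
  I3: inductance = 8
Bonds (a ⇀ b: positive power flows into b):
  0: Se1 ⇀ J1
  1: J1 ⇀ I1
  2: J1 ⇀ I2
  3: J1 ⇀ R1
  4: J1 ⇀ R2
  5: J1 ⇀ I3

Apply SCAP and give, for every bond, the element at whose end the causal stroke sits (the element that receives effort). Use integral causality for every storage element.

b0 |J1
b1 |I1
b2 |I2
b3 |R1
b4 |R2
b5 |I3

bond 0 |J1  (Se1: effort source, stroke at far end)
bond 1 |I1  (J1: bond 0 brought effort, rest push out)
bond 2 |I2  (0-jn J1 has e-setter on 0)
bond 3 |R1  (common-e at J1 fixed by 0)
bond 4 |R2  (J1 effort already set via bond 0)
bond 5 |I3  (common-e at J1 fixed by 0)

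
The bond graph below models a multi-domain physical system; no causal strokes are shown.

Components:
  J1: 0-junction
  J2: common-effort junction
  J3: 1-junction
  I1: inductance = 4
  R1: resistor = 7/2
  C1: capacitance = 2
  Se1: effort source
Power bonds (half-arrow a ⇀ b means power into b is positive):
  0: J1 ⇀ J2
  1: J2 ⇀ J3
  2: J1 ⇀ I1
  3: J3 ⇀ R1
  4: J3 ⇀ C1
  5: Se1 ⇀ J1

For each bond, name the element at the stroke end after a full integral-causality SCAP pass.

bond 0 stroke at J2
bond 1 stroke at J3
bond 2 stroke at I1
bond 3 stroke at R1
bond 4 stroke at J3
bond 5 stroke at J1

β5 stroke at J1  (Se1 fixes effort; stroke away)
β0 stroke at J2  (common-e at J1 fixed by 5)
β2 stroke at I1  (0-jn J1 has e-setter on 5)
β1 stroke at J3  (J2: bond 0 brought effort, rest push out)
β4 stroke at J3  (C1 outputs effort q/C1)
β3 stroke at R1  (J3 needs exactly one f-in)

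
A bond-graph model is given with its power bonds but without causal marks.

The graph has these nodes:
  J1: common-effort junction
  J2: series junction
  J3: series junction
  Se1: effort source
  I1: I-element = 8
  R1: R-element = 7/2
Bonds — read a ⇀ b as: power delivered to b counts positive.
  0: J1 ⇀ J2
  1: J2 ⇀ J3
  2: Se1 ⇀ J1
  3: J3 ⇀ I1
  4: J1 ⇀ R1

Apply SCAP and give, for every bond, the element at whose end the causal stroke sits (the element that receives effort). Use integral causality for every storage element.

bond 0 stroke→J2
bond 1 stroke→J3
bond 2 stroke→J1
bond 3 stroke→I1
bond 4 stroke→R1

#2 →J1  (Se1 (Se) sets effort on bond)
#0 →J2  (J1 effort already set via bond 2)
#4 →R1  (common-e at J1 fixed by 2)
#1 →J3  (closing 1-jn rule on J2)
#3 →I1  (only one flow-in slot at J3)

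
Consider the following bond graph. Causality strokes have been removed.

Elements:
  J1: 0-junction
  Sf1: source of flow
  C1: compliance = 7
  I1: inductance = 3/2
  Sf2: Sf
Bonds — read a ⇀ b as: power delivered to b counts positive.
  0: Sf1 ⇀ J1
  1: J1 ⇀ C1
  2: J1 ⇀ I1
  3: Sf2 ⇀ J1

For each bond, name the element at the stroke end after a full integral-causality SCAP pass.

β0 →Sf1  (source Sf1 imposes f)
β3 →Sf2  (Sf2 (Sf) sets flow on bond)
β1 →J1  (C1: C, integral causality)
β2 →I1  (J1: bond 1 brought effort, rest push out)

β0 →Sf1
β1 →J1
β2 →I1
β3 →Sf2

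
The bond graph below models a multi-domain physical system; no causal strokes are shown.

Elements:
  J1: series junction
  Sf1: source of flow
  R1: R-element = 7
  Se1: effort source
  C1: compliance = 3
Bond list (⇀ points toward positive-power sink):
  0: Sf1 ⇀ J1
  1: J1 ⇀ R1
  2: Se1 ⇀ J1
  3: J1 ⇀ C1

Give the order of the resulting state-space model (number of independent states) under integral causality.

b0 |Sf1  (Sf1 (Sf) sets flow on bond)
b2 |J1  (Se1: effort source, stroke at far end)
b1 |J1  (1-jn J1 has f-setter on 0)
b3 |J1  (J1: bond 0 brought flow, rest push out)

1  (C1 all integral)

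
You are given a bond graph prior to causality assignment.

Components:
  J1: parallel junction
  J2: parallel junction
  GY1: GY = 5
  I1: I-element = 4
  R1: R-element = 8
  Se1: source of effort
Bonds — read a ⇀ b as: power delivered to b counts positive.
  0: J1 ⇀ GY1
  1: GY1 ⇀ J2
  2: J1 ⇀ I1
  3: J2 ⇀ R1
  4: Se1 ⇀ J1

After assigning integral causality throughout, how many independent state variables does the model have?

bond 4 |J1  (source Se1 imposes e)
bond 0 |GY1  (common-e at J1 fixed by 4)
bond 2 |I1  (J1 effort already set via bond 4)
bond 1 |GY1  (GY GY1: same side as bond 0)
bond 3 |J2  (J2 needs exactly one e-in)

1  (I1 all integral)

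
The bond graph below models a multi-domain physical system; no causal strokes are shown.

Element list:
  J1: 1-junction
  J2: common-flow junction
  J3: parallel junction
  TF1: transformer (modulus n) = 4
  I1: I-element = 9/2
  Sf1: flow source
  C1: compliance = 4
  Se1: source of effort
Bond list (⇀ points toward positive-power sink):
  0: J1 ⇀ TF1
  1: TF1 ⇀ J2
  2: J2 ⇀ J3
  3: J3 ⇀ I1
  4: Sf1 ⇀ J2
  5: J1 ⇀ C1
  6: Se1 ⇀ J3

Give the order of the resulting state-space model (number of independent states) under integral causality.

bond 4 stroke→Sf1  (Sf1: flow source, stroke at near end)
bond 6 stroke→J3  (source Se1 imposes e)
bond 1 stroke→J2  (common-f at J2 fixed by 4)
bond 2 stroke→J2  (J2 flow already set via bond 4)
bond 3 stroke→I1  (J3: bond 6 brought effort, rest push out)
bond 0 stroke→TF1  (TF TF1: opposite of bond 1)
bond 5 stroke→J1  (common-f at J1 fixed by 0)

2  (C1, I1 all integral)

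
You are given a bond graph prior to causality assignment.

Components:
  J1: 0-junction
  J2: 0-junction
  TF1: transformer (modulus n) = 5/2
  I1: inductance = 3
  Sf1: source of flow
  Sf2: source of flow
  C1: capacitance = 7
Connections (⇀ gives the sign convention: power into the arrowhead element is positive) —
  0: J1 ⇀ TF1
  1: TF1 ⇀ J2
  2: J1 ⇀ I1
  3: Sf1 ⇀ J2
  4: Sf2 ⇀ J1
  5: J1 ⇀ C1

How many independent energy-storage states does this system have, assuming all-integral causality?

2  (C1, I1 all integral)

bond 3 stroke at Sf1  (Sf1: flow source, stroke at near end)
bond 4 stroke at Sf2  (Sf2: flow source, stroke at near end)
bond 1 stroke at J2  (only one effort-in slot at J2)
bond 0 stroke at TF1  (TF1 one-in-one-out from 1)
bond 2 stroke at I1  (I1: I, integral causality)
bond 5 stroke at J1  (J1 needs exactly one e-in)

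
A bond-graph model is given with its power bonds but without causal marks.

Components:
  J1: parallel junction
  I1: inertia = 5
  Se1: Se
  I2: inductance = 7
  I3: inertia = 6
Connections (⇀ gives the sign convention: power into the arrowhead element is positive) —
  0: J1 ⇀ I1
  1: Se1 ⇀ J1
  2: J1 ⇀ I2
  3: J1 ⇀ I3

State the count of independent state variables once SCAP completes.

3  (I1, I2, I3 all integral)

b1 stroke→J1  (Se1: effort source, stroke at far end)
b0 stroke→I1  (0-jn J1 has e-setter on 1)
b2 stroke→I2  (J1 effort already set via bond 1)
b3 stroke→I3  (0-jn J1 has e-setter on 1)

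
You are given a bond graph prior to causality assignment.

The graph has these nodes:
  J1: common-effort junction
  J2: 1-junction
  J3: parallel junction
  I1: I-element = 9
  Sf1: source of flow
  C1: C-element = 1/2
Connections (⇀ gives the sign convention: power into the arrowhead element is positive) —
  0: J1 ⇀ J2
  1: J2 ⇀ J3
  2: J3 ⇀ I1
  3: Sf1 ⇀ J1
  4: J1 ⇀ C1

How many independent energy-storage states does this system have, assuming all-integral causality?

bond 3 stroke→Sf1  (Sf1 (Sf) sets flow on bond)
bond 2 stroke→I1  (I1 outputs flow p/I1)
bond 1 stroke→J3  (J3 needs exactly one e-in)
bond 0 stroke→J2  (common-f at J2 fixed by 1)
bond 4 stroke→J1  (closing 0-jn rule on J1)

2  (C1, I1 all integral)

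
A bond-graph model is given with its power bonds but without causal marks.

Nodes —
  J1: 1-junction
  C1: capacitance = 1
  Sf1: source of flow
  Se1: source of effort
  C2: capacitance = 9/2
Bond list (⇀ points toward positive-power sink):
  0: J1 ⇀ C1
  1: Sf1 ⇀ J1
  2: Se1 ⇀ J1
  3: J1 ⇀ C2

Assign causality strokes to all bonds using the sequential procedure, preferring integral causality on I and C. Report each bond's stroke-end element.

b0 stroke at J1
b1 stroke at Sf1
b2 stroke at J1
b3 stroke at J1

#1 →Sf1  (Sf1 fixes flow; stroke at Sf1)
#2 →J1  (Se1 (Se) sets effort on bond)
#0 →J1  (common-f at J1 fixed by 1)
#3 →J1  (1-jn J1 has f-setter on 1)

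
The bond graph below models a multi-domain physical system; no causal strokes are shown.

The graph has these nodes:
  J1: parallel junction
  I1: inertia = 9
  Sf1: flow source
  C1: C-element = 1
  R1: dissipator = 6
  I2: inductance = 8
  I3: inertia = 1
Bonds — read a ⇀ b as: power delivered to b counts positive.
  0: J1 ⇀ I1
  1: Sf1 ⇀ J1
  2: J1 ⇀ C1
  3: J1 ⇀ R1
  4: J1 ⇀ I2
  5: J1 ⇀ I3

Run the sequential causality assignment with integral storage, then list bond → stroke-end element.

#1 |Sf1  (source Sf1 imposes f)
#0 |I1  (I1 outputs flow p/I1)
#2 |J1  (C1 integral (e out))
#3 |R1  (J1 effort already set via bond 2)
#4 |I2  (J1: bond 2 brought effort, rest push out)
#5 |I3  (0-jn J1 has e-setter on 2)

bond 0 stroke→I1
bond 1 stroke→Sf1
bond 2 stroke→J1
bond 3 stroke→R1
bond 4 stroke→I2
bond 5 stroke→I3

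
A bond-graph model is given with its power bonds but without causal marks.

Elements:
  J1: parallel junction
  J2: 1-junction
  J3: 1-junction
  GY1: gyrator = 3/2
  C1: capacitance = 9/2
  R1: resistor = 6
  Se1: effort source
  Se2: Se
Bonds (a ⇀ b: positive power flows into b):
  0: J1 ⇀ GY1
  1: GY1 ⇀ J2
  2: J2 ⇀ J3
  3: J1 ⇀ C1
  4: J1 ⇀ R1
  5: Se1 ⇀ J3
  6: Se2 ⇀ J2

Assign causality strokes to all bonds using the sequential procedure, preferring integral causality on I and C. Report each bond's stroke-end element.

β0 stroke→GY1
β1 stroke→GY1
β2 stroke→J2
β3 stroke→J1
β4 stroke→R1
β5 stroke→J3
β6 stroke→J2

#5 →J3  (source Se1 imposes e)
#6 →J2  (Se2 fixes effort; stroke away)
#2 →J2  (J3 needs exactly one f-in)
#1 →GY1  (closing 1-jn rule on J2)
#0 →GY1  (GY GY1: same side as bond 1)
#3 →J1  (C1 integral (e out))
#4 →R1  (J1: bond 3 brought effort, rest push out)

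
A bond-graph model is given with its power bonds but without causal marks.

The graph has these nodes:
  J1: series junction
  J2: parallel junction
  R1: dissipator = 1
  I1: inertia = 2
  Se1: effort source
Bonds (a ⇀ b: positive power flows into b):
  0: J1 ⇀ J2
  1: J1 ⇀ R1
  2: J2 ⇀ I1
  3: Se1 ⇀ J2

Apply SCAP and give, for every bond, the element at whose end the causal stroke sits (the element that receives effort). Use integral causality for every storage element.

β3 stroke at J2  (source Se1 imposes e)
β0 stroke at J1  (common-e at J2 fixed by 3)
β2 stroke at I1  (0-jn J2 has e-setter on 3)
β1 stroke at R1  (closing 1-jn rule on J1)

bond 0 |J1
bond 1 |R1
bond 2 |I1
bond 3 |J2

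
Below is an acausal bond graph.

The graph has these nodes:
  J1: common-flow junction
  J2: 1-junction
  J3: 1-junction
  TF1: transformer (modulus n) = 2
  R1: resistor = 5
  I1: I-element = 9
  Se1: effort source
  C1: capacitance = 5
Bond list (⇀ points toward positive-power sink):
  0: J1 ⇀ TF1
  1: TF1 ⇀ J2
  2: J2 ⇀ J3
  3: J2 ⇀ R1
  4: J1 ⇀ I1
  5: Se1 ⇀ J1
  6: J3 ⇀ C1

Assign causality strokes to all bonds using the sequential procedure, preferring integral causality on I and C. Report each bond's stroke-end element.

#5 stroke→J1  (Se1 fixes effort; stroke away)
#4 stroke→I1  (I1: I, integral causality)
#0 stroke→J1  (J1: bond 4 brought flow, rest push out)
#1 stroke→TF1  (TF TF1: opposite of bond 0)
#2 stroke→J2  (common-f at J2 fixed by 1)
#3 stroke→J2  (J2: bond 1 brought flow, rest push out)
#6 stroke→J3  (J3 flow already set via bond 2)

β0 |J1
β1 |TF1
β2 |J2
β3 |J2
β4 |I1
β5 |J1
β6 |J3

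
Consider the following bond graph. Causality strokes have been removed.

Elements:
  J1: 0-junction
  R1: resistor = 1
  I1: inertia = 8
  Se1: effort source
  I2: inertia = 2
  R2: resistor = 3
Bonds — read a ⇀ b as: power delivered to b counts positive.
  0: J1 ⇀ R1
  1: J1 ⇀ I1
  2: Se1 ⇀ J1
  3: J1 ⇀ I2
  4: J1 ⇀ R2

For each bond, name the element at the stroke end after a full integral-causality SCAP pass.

b0 stroke→R1
b1 stroke→I1
b2 stroke→J1
b3 stroke→I2
b4 stroke→R2

β2 |J1  (source Se1 imposes e)
β0 |R1  (common-e at J1 fixed by 2)
β1 |I1  (common-e at J1 fixed by 2)
β3 |I2  (J1: bond 2 brought effort, rest push out)
β4 |R2  (common-e at J1 fixed by 2)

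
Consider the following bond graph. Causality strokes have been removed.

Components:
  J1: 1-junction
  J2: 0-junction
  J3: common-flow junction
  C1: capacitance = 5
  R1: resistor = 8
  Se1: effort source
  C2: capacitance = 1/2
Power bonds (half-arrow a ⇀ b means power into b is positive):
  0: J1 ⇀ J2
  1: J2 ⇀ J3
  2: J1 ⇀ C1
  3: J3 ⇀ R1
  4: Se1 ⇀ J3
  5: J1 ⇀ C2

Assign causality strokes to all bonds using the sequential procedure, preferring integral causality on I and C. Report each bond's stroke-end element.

#4 stroke at J3  (Se1: effort source, stroke at far end)
#2 stroke at J1  (C1 integral (e out))
#5 stroke at J1  (C2 outputs effort q/C2)
#0 stroke at J2  (J1 needs exactly one f-in)
#1 stroke at J3  (J2: bond 0 brought effort, rest push out)
#3 stroke at R1  (J3 needs exactly one f-in)

b0 |J2
b1 |J3
b2 |J1
b3 |R1
b4 |J3
b5 |J1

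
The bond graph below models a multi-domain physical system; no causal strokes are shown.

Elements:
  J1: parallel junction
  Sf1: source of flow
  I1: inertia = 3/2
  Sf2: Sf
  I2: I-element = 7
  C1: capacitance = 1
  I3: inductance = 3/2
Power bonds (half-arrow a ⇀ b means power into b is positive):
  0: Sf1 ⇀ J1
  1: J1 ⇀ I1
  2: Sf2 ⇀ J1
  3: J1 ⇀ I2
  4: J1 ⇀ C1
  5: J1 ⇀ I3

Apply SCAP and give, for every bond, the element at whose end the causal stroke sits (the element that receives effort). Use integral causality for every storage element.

b0 →Sf1  (Sf1 (Sf) sets flow on bond)
b2 →Sf2  (source Sf2 imposes f)
b1 →I1  (prefer integral on I1)
b3 →I2  (I2 outputs flow p/I2)
b4 →J1  (C1 integral (e out))
b5 →I3  (0-jn J1 has e-setter on 4)

bond 0 |Sf1
bond 1 |I1
bond 2 |Sf2
bond 3 |I2
bond 4 |J1
bond 5 |I3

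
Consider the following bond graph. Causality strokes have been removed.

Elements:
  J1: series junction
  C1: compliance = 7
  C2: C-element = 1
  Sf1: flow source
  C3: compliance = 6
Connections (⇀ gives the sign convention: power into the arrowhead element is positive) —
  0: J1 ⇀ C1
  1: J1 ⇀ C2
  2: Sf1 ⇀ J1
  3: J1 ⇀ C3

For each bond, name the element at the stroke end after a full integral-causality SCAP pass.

#2 |Sf1  (Sf1 fixes flow; stroke at Sf1)
#0 |J1  (J1 flow already set via bond 2)
#1 |J1  (J1 flow already set via bond 2)
#3 |J1  (J1 flow already set via bond 2)

#0 stroke→J1
#1 stroke→J1
#2 stroke→Sf1
#3 stroke→J1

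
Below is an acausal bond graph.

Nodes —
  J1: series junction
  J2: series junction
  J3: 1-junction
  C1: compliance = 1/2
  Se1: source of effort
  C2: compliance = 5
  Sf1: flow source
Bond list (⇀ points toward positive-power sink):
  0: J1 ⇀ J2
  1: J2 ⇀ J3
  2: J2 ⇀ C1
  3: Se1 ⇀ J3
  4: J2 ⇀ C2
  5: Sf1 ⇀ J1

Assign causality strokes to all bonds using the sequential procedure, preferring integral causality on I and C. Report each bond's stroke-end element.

#3 stroke at J3  (Se1 (Se) sets effort on bond)
#5 stroke at Sf1  (Sf1 (Sf) sets flow on bond)
#0 stroke at J1  (J1: bond 5 brought flow, rest push out)
#1 stroke at J2  (common-f at J2 fixed by 0)
#2 stroke at J2  (J2 flow already set via bond 0)
#4 stroke at J2  (J2: bond 0 brought flow, rest push out)

bond 0 →J1
bond 1 →J2
bond 2 →J2
bond 3 →J3
bond 4 →J2
bond 5 →Sf1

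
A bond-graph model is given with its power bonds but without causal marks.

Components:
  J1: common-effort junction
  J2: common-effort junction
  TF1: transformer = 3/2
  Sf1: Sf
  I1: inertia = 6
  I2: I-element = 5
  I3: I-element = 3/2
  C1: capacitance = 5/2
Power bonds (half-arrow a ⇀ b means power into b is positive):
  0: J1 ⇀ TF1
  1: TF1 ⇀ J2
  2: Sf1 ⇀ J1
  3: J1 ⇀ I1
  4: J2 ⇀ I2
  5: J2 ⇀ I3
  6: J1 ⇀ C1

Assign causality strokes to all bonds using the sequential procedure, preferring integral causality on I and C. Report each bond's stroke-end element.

bond 0 stroke→TF1
bond 1 stroke→J2
bond 2 stroke→Sf1
bond 3 stroke→I1
bond 4 stroke→I2
bond 5 stroke→I3
bond 6 stroke→J1

β2 →Sf1  (source Sf1 imposes f)
β3 →I1  (prefer integral on I1)
β4 →I2  (prefer integral on I2)
β5 →I3  (prefer integral on I3)
β1 →J2  (closing 0-jn rule on J2)
β0 →TF1  (TF1 one-in-one-out from 1)
β6 →J1  (J1: last free bond brings effort in)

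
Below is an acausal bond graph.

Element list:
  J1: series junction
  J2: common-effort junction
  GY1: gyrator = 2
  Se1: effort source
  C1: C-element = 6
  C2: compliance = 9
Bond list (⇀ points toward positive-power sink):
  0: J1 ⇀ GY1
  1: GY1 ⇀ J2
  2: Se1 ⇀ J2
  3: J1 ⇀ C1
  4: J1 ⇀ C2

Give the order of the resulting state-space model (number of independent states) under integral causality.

b2 →J2  (Se1 (Se) sets effort on bond)
b1 →GY1  (J2 effort already set via bond 2)
b0 →GY1  (GY1 both-in/both-out from 1)
b3 →J1  (common-f at J1 fixed by 0)
b4 →J1  (common-f at J1 fixed by 0)

2  (C1, C2 all integral)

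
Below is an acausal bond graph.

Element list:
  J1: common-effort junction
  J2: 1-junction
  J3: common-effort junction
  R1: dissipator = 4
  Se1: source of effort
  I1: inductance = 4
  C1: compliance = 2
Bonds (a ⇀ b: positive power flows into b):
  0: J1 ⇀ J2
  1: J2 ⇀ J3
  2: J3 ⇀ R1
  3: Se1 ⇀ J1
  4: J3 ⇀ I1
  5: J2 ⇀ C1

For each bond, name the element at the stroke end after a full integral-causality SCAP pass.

#0 |J2
#1 |J3
#2 |R1
#3 |J1
#4 |I1
#5 |J2

bond 3 →J1  (Se1: effort source, stroke at far end)
bond 0 →J2  (J1: bond 3 brought effort, rest push out)
bond 4 →I1  (I1: I, integral causality)
bond 5 →J2  (C1 integral (e out))
bond 1 →J3  (J2: last free bond brings flow in)
bond 2 →R1  (common-e at J3 fixed by 1)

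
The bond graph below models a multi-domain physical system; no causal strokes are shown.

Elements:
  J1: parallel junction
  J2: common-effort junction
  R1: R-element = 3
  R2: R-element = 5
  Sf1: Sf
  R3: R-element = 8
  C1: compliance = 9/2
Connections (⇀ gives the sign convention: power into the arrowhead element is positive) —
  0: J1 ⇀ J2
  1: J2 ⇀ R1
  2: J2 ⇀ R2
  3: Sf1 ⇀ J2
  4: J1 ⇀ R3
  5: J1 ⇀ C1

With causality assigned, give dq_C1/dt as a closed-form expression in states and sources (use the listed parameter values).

dq_C1/dt = F_Sf1 - 79*q_C1/540

bond 3 stroke at Sf1  (Sf1 fixes flow; stroke at Sf1)
bond 5 stroke at J1  (C1 integral (e out))
bond 0 stroke at J2  (J1 effort already set via bond 5)
bond 4 stroke at R3  (J1: bond 5 brought effort, rest push out)
bond 1 stroke at R1  (J2 effort already set via bond 0)
bond 2 stroke at R2  (J2: bond 0 brought effort, rest push out)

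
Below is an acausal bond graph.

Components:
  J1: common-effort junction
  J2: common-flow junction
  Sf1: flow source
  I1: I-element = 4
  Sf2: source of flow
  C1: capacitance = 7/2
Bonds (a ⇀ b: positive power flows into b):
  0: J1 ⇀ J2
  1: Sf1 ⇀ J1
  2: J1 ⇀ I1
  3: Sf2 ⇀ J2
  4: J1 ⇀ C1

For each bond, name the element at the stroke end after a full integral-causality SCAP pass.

b1 stroke→Sf1  (Sf1 (Sf) sets flow on bond)
b3 stroke→Sf2  (Sf2 (Sf) sets flow on bond)
b0 stroke→J2  (1-jn J2 has f-setter on 3)
b2 stroke→I1  (prefer integral on I1)
b4 stroke→J1  (J1 needs exactly one e-in)

b0 |J2
b1 |Sf1
b2 |I1
b3 |Sf2
b4 |J1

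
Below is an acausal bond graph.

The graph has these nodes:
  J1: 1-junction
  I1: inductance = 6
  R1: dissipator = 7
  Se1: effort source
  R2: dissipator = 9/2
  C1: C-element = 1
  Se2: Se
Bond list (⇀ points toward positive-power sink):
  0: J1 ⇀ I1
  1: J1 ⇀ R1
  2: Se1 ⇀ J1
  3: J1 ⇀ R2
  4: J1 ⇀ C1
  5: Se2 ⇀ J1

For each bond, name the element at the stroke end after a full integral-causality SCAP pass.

bond 2 stroke→J1  (Se1 fixes effort; stroke away)
bond 5 stroke→J1  (Se2 fixes effort; stroke away)
bond 0 stroke→I1  (I1 integral (f out))
bond 1 stroke→J1  (1-jn J1 has f-setter on 0)
bond 3 stroke→J1  (1-jn J1 has f-setter on 0)
bond 4 stroke→J1  (1-jn J1 has f-setter on 0)

β0 |I1
β1 |J1
β2 |J1
β3 |J1
β4 |J1
β5 |J1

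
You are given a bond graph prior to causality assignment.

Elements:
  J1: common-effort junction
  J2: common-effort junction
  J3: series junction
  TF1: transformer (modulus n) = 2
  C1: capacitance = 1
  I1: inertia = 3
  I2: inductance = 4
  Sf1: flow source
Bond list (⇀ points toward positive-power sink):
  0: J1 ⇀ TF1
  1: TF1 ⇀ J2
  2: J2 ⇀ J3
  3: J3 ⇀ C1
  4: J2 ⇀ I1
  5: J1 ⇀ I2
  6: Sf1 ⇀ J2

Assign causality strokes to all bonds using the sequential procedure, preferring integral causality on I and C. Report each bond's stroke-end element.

bond 0 |J1
bond 1 |TF1
bond 2 |J2
bond 3 |J3
bond 4 |I1
bond 5 |I2
bond 6 |Sf1

β6 stroke at Sf1  (Sf1: flow source, stroke at near end)
β3 stroke at J3  (C1 outputs effort q/C1)
β2 stroke at J2  (J3: last free bond brings flow in)
β1 stroke at TF1  (common-e at J2 fixed by 2)
β4 stroke at I1  (0-jn J2 has e-setter on 2)
β0 stroke at J1  (TF1 one-in-one-out from 1)
β5 stroke at I2  (common-e at J1 fixed by 0)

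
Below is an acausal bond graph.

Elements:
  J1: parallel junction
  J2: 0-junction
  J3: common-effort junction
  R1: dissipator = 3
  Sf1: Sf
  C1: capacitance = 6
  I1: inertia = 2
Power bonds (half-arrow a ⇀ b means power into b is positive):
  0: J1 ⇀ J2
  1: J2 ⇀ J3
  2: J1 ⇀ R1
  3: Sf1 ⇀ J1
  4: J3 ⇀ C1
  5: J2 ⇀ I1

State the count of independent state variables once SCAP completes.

bond 3 stroke→Sf1  (source Sf1 imposes f)
bond 4 stroke→J3  (C1: C, integral causality)
bond 1 stroke→J2  (J3 effort already set via bond 4)
bond 0 stroke→J1  (J2: bond 1 brought effort, rest push out)
bond 5 stroke→I1  (0-jn J2 has e-setter on 1)
bond 2 stroke→R1  (0-jn J1 has e-setter on 0)

2  (C1, I1 all integral)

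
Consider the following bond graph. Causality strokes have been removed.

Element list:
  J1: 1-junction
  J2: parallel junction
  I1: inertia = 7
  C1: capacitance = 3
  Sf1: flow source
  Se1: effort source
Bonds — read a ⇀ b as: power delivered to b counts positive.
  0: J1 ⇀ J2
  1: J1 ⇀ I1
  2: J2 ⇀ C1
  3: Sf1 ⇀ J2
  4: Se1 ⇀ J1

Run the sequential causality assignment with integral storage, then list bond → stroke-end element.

#0 stroke→J1
#1 stroke→I1
#2 stroke→J2
#3 stroke→Sf1
#4 stroke→J1

#3 stroke at Sf1  (Sf1: flow source, stroke at near end)
#4 stroke at J1  (Se1: effort source, stroke at far end)
#1 stroke at I1  (I1 integral (f out))
#0 stroke at J1  (common-f at J1 fixed by 1)
#2 stroke at J2  (only one effort-in slot at J2)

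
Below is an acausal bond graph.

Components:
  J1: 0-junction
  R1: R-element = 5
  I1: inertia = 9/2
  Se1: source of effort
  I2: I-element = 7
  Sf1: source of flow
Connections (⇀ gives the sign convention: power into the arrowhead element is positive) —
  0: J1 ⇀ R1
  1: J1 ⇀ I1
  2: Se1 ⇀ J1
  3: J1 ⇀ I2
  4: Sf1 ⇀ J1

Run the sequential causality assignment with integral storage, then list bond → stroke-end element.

β2 stroke at J1  (Se1 fixes effort; stroke away)
β4 stroke at Sf1  (Sf1 (Sf) sets flow on bond)
β0 stroke at R1  (J1: bond 2 brought effort, rest push out)
β1 stroke at I1  (common-e at J1 fixed by 2)
β3 stroke at I2  (0-jn J1 has e-setter on 2)

β0 stroke at R1
β1 stroke at I1
β2 stroke at J1
β3 stroke at I2
β4 stroke at Sf1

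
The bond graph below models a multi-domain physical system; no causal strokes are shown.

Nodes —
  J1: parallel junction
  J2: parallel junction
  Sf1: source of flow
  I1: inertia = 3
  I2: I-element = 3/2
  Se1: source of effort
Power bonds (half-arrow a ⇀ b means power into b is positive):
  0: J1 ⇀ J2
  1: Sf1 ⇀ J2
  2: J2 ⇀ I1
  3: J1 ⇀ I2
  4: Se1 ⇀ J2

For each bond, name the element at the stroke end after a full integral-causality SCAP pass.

β0 →J1
β1 →Sf1
β2 →I1
β3 →I2
β4 →J2

b1 stroke at Sf1  (source Sf1 imposes f)
b4 stroke at J2  (Se1 fixes effort; stroke away)
b0 stroke at J1  (J2 effort already set via bond 4)
b2 stroke at I1  (J2: bond 4 brought effort, rest push out)
b3 stroke at I2  (0-jn J1 has e-setter on 0)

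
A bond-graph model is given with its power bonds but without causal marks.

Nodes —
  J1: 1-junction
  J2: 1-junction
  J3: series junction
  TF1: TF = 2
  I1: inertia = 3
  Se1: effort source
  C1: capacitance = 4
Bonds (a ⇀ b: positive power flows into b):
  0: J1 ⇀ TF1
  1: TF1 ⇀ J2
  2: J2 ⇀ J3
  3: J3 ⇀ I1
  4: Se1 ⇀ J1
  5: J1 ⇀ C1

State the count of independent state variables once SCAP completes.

β4 stroke→J1  (Se1 (Se) sets effort on bond)
β3 stroke→I1  (I1 integral (f out))
β2 stroke→J3  (1-jn J3 has f-setter on 3)
β1 stroke→J2  (common-f at J2 fixed by 2)
β0 stroke→TF1  (through TF1, causality passes straight; one stroke at TF1)
β5 stroke→J1  (1-jn J1 has f-setter on 0)

2  (C1, I1 all integral)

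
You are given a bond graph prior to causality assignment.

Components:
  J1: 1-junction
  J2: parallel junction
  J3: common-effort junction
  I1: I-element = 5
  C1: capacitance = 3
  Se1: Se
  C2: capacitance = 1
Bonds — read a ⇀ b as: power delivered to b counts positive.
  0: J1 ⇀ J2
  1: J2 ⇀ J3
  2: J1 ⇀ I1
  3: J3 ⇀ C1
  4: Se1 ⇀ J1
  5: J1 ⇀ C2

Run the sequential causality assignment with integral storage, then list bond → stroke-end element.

b4 |J1  (Se1: effort source, stroke at far end)
b2 |I1  (I1 integral (f out))
b0 |J1  (1-jn J1 has f-setter on 2)
b5 |J1  (J1: bond 2 brought flow, rest push out)
b1 |J2  (J2: last free bond brings effort in)
b3 |J3  (J3 needs exactly one e-in)

#0 stroke→J1
#1 stroke→J2
#2 stroke→I1
#3 stroke→J3
#4 stroke→J1
#5 stroke→J1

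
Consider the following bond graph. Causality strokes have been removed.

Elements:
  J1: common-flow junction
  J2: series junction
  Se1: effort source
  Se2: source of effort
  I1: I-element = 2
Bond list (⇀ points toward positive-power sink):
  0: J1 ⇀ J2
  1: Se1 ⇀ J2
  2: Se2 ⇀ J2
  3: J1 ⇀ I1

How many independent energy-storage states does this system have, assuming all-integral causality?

1  (I1 all integral)

bond 1 stroke at J2  (Se1 fixes effort; stroke away)
bond 2 stroke at J2  (Se2: effort source, stroke at far end)
bond 0 stroke at J1  (J2 needs exactly one f-in)
bond 3 stroke at I1  (closing 1-jn rule on J1)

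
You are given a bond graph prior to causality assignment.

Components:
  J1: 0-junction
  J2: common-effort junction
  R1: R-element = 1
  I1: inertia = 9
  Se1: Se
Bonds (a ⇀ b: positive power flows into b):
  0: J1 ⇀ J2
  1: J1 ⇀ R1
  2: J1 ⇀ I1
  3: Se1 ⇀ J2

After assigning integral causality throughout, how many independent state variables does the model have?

1  (I1 all integral)

#3 →J2  (source Se1 imposes e)
#0 →J1  (common-e at J2 fixed by 3)
#1 →R1  (0-jn J1 has e-setter on 0)
#2 →I1  (J1: bond 0 brought effort, rest push out)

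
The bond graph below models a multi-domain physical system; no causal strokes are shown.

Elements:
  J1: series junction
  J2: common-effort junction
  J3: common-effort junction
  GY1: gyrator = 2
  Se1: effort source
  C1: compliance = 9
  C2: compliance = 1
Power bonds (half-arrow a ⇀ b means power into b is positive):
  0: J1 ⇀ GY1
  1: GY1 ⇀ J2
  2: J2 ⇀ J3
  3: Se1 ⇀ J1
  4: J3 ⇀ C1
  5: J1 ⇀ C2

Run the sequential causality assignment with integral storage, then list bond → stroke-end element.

bond 3 →J1  (source Se1 imposes e)
bond 4 →J3  (prefer integral on C1)
bond 2 →J2  (0-jn J3 has e-setter on 4)
bond 1 →GY1  (common-e at J2 fixed by 2)
bond 0 →GY1  (GY1 both-in/both-out from 1)
bond 5 →J1  (J1: bond 0 brought flow, rest push out)

bond 0 |GY1
bond 1 |GY1
bond 2 |J2
bond 3 |J1
bond 4 |J3
bond 5 |J1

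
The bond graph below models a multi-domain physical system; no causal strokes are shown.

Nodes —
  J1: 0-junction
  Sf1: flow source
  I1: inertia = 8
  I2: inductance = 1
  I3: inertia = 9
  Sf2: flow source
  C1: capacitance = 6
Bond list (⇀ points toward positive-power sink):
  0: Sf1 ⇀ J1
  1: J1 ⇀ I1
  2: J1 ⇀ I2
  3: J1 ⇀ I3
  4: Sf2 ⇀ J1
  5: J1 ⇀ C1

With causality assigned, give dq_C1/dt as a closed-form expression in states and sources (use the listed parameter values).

dq_C1/dt = F_Sf1 + F_Sf2 - p_I1/8 - p_I2 - p_I3/9

#0 |Sf1  (Sf1 (Sf) sets flow on bond)
#4 |Sf2  (source Sf2 imposes f)
#1 |I1  (I1 integral (f out))
#2 |I2  (I2 integral (f out))
#3 |I3  (I3 outputs flow p/I3)
#5 |J1  (J1 needs exactly one e-in)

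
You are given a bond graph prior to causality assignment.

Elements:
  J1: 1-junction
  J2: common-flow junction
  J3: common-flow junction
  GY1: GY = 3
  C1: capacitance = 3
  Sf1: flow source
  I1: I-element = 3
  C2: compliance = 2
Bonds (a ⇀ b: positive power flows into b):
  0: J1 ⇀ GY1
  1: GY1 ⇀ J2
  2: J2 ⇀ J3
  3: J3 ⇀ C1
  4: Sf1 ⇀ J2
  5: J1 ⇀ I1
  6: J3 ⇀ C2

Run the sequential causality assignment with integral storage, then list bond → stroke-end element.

#0 stroke at J1
#1 stroke at J2
#2 stroke at J2
#3 stroke at J3
#4 stroke at Sf1
#5 stroke at I1
#6 stroke at J3

β4 |Sf1  (Sf1: flow source, stroke at near end)
β1 |J2  (J2 flow already set via bond 4)
β2 |J2  (1-jn J2 has f-setter on 4)
β3 |J3  (J3 flow already set via bond 2)
β6 |J3  (common-f at J3 fixed by 2)
β0 |J1  (GY GY1: same side as bond 1)
β5 |I1  (J1: last free bond brings flow in)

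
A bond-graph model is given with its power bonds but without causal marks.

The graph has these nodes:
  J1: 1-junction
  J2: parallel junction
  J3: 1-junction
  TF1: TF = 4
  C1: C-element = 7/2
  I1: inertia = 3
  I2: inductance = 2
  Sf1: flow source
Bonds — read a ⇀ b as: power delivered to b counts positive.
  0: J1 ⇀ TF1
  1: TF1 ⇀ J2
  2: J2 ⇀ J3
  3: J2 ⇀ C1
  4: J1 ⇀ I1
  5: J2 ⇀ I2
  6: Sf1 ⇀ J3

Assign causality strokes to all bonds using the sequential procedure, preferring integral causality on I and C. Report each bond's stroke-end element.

#6 stroke at Sf1  (Sf1 (Sf) sets flow on bond)
#2 stroke at J3  (1-jn J3 has f-setter on 6)
#3 stroke at J2  (prefer integral on C1)
#1 stroke at TF1  (0-jn J2 has e-setter on 3)
#5 stroke at I2  (J2 effort already set via bond 3)
#0 stroke at J1  (TF1: transformer flips bond 1)
#4 stroke at I1  (J1 needs exactly one f-in)

#0 |J1
#1 |TF1
#2 |J3
#3 |J2
#4 |I1
#5 |I2
#6 |Sf1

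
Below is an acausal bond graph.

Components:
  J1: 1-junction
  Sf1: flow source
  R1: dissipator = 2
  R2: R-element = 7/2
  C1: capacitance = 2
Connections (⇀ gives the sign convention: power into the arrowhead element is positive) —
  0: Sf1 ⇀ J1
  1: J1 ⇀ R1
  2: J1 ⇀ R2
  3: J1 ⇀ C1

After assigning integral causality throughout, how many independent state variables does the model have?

b0 stroke→Sf1  (Sf1 fixes flow; stroke at Sf1)
b1 stroke→J1  (J1: bond 0 brought flow, rest push out)
b2 stroke→J1  (1-jn J1 has f-setter on 0)
b3 stroke→J1  (1-jn J1 has f-setter on 0)

1  (C1 all integral)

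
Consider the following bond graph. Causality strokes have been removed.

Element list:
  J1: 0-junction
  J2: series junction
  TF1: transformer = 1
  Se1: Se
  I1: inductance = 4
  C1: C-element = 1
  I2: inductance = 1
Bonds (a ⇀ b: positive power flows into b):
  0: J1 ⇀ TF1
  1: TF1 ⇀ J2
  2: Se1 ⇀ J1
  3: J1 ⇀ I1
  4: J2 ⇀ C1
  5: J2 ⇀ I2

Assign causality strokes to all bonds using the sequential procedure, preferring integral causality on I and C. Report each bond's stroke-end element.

β0 |TF1
β1 |J2
β2 |J1
β3 |I1
β4 |J2
β5 |I2

β2 |J1  (source Se1 imposes e)
β0 |TF1  (common-e at J1 fixed by 2)
β3 |I1  (J1 effort already set via bond 2)
β1 |J2  (TF1 one-in-one-out from 0)
β4 |J2  (prefer integral on C1)
β5 |I2  (only one flow-in slot at J2)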